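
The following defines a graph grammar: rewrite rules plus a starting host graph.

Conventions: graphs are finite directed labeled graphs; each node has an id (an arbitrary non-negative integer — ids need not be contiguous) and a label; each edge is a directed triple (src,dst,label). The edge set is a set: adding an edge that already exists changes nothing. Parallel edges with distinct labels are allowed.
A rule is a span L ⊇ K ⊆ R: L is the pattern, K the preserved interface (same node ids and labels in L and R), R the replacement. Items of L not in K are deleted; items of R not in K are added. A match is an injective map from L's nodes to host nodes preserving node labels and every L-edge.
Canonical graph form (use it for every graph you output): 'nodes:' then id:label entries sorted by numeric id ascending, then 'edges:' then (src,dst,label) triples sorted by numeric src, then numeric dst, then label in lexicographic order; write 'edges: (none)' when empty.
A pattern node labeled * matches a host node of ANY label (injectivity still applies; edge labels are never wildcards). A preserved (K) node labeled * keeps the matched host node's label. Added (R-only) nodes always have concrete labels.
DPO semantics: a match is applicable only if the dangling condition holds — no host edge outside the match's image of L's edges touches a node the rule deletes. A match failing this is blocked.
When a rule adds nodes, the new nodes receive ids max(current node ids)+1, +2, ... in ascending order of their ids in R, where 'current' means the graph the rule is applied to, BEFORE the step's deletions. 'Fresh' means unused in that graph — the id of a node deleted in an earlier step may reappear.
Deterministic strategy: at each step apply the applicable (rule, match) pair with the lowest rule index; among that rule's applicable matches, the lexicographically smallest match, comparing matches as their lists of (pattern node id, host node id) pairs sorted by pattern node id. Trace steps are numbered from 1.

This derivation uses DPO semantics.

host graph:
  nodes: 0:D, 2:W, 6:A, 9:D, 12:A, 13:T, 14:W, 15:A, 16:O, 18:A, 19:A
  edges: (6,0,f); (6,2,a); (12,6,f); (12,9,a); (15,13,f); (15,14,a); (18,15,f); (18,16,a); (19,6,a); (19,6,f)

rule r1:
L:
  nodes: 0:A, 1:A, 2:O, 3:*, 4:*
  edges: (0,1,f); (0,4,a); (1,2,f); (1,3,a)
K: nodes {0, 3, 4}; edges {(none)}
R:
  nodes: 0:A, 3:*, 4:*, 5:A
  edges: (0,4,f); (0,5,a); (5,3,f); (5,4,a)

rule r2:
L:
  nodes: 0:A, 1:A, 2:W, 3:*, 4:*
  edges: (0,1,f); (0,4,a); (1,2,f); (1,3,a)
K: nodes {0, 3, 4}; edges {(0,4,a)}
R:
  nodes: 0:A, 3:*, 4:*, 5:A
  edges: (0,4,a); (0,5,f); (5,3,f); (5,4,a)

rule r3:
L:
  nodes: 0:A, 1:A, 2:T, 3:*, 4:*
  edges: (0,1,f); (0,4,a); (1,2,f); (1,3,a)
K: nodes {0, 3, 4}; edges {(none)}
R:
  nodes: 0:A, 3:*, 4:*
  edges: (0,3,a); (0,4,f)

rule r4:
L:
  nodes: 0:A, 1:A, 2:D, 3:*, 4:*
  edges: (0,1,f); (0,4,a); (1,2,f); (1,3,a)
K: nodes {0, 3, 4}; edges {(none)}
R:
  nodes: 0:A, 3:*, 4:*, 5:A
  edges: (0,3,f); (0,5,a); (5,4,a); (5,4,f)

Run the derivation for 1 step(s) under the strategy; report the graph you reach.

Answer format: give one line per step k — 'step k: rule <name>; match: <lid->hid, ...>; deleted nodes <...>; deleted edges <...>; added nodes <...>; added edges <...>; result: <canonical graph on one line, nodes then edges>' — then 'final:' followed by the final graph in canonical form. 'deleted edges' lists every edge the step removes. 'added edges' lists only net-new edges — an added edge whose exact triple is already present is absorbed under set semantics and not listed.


step 1: rule r3; match: 0->18, 1->15, 2->13, 3->14, 4->16; deleted nodes 13, 15; deleted edges (15,13,f); (15,14,a); (18,15,f); (18,16,a); added nodes (none); added edges (18,14,a); (18,16,f); result: nodes: 0:D, 2:W, 6:A, 9:D, 12:A, 14:W, 16:O, 18:A, 19:A edges: (6,0,f); (6,2,a); (12,6,f); (12,9,a); (18,14,a); (18,16,f); (19,6,a); (19,6,f)
final:
nodes: 0:D, 2:W, 6:A, 9:D, 12:A, 14:W, 16:O, 18:A, 19:A
edges: (6,0,f); (6,2,a); (12,6,f); (12,9,a); (18,14,a); (18,16,f); (19,6,a); (19,6,f)


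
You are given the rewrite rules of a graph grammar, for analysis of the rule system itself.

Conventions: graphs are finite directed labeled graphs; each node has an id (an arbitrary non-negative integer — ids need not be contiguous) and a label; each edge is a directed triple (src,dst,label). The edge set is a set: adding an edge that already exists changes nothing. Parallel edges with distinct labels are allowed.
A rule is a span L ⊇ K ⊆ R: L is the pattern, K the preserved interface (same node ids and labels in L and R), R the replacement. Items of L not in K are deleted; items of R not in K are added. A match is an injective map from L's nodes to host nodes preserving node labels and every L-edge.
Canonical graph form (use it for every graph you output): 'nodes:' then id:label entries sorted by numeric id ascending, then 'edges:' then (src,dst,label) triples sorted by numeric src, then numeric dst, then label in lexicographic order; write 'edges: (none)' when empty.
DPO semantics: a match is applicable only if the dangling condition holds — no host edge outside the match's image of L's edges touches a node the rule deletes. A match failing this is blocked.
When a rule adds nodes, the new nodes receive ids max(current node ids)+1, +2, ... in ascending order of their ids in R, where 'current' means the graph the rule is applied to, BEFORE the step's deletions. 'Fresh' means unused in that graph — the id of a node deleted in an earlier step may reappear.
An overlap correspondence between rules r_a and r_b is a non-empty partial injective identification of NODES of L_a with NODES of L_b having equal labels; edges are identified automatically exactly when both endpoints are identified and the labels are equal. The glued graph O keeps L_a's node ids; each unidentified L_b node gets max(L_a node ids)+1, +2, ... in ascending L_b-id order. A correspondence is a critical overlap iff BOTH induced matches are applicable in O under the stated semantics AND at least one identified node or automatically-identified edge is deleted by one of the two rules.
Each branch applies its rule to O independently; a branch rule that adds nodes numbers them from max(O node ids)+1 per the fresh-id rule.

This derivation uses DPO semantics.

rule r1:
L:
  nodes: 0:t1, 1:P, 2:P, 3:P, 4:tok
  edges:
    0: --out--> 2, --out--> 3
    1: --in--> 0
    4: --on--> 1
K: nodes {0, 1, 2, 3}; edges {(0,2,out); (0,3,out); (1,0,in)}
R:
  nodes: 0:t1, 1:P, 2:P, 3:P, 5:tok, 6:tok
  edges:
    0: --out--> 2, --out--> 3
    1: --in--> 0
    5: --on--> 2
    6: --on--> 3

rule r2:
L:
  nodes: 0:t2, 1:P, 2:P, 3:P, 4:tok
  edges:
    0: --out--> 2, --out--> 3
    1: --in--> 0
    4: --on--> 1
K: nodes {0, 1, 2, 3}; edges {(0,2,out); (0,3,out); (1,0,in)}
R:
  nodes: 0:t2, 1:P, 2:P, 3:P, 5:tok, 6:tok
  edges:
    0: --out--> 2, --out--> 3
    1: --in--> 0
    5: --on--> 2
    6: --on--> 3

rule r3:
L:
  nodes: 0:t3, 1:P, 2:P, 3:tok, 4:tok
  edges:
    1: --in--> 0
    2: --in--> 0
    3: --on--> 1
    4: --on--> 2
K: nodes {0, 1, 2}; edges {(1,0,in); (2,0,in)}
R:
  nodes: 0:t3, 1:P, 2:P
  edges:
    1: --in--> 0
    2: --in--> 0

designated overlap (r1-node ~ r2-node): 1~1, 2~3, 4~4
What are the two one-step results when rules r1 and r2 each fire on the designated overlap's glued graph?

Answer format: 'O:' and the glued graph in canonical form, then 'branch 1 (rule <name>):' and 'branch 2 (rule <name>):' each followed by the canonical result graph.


O:
nodes: 0:t1, 1:P, 2:P, 3:P, 4:tok, 5:t2, 6:P
edges: (0,2,out); (0,3,out); (1,0,in); (1,5,in); (4,1,on); (5,2,out); (5,6,out)
branch 1 (rule r1):
nodes: 0:t1, 1:P, 2:P, 3:P, 5:t2, 6:P, 7:tok, 8:tok
edges: (0,2,out); (0,3,out); (1,0,in); (1,5,in); (5,2,out); (5,6,out); (7,2,on); (8,3,on)
branch 2 (rule r2):
nodes: 0:t1, 1:P, 2:P, 3:P, 5:t2, 6:P, 7:tok, 8:tok
edges: (0,2,out); (0,3,out); (1,0,in); (1,5,in); (5,2,out); (5,6,out); (7,6,on); (8,2,on)


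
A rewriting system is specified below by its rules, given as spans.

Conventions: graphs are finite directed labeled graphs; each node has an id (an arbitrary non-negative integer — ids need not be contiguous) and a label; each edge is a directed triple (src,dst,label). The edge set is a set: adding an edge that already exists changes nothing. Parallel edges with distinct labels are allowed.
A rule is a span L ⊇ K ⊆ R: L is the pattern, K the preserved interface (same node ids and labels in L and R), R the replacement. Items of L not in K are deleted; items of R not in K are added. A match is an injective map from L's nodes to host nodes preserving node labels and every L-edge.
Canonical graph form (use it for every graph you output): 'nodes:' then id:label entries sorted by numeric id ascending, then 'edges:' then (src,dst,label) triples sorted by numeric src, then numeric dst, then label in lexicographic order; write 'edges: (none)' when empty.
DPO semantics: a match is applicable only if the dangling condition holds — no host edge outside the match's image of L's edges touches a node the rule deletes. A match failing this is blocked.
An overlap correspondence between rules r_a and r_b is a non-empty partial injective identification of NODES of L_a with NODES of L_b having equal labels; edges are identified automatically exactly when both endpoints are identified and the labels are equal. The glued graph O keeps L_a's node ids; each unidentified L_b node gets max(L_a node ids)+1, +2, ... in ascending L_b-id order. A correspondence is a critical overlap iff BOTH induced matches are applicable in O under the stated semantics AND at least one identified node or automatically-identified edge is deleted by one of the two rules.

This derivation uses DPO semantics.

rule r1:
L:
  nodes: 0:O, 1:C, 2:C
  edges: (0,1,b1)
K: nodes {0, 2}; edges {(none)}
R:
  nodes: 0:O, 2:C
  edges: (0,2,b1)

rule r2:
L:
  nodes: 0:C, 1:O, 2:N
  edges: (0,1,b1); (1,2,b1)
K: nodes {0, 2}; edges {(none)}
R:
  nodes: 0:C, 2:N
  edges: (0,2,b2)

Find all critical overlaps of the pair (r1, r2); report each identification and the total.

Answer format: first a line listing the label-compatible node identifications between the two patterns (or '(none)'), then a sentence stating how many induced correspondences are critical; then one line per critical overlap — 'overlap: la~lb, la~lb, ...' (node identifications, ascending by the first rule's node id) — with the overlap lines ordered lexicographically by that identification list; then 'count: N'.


label-compatible node identifications between L(r1) and L(r2): 0~1, 1~0, 2~0
0 of the induced correspondences are critical overlaps of r1 and r2.
count: 0


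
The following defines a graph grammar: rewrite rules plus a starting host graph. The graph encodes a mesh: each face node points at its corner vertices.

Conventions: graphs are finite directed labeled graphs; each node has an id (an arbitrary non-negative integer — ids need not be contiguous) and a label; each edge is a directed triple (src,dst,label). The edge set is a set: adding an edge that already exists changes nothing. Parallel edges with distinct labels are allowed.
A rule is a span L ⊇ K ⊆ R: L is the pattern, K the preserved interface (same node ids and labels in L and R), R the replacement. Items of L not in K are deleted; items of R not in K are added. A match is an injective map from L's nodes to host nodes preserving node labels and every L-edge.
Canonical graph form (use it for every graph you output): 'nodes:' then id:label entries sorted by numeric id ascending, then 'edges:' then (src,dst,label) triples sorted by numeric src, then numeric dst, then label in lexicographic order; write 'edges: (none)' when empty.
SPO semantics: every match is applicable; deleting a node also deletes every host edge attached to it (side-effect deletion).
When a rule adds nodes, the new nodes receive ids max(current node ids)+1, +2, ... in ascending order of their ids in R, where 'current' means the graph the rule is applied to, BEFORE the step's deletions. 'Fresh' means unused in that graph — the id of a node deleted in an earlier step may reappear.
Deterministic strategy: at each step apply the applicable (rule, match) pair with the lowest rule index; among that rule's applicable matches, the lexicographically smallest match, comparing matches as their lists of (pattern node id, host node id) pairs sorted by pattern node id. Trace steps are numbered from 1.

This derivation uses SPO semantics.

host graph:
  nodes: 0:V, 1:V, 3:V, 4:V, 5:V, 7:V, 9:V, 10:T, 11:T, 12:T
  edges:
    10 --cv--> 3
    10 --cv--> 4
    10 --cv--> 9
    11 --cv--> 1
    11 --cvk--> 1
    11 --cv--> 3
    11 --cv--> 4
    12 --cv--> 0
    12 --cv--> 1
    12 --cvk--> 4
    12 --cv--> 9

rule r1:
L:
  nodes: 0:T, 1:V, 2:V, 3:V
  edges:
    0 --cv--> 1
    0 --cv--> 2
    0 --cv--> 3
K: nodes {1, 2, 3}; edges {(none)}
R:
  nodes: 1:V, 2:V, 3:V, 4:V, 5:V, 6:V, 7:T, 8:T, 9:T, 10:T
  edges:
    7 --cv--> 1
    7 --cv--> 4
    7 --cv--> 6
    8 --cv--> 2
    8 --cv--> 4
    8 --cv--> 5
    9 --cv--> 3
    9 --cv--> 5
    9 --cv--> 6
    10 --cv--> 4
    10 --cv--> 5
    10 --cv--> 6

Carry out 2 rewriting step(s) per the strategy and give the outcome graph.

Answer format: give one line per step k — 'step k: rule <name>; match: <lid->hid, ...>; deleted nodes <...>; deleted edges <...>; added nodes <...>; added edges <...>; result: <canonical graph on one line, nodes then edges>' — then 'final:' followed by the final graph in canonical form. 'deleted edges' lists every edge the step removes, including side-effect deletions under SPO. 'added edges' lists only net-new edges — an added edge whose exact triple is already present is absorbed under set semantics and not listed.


step 1: rule r1; match: 0->10, 1->3, 2->4, 3->9; deleted nodes 10; deleted edges (10,3,cv); (10,4,cv); (10,9,cv); added nodes 13, 14, 15, 16, 17, 18, 19; added edges (16,3,cv); (16,13,cv); (16,15,cv); (17,4,cv); (17,13,cv); (17,14,cv); (18,9,cv); (18,14,cv); (18,15,cv); (19,13,cv); (19,14,cv); (19,15,cv); result: nodes: 0:V, 1:V, 3:V, 4:V, 5:V, 7:V, 9:V, 11:T, 12:T, 13:V, 14:V, 15:V, 16:T, 17:T, 18:T, 19:T edges: (11,1,cv); (11,1,cvk); (11,3,cv); (11,4,cv); (12,0,cv); (12,1,cv); (12,4,cvk); (12,9,cv); (16,3,cv); (16,13,cv); (16,15,cv); (17,4,cv); (17,13,cv); (17,14,cv); (18,9,cv); (18,14,cv); (18,15,cv); (19,13,cv); (19,14,cv); (19,15,cv)
step 2: rule r1; match: 0->11, 1->1, 2->3, 3->4; deleted nodes 11; deleted edges (11,1,cv); (11,1,cvk); (11,3,cv); (11,4,cv); added nodes 20, 21, 22, 23, 24, 25, 26; added edges (23,1,cv); (23,20,cv); (23,22,cv); (24,3,cv); (24,20,cv); (24,21,cv); (25,4,cv); (25,21,cv); (25,22,cv); (26,20,cv); (26,21,cv); (26,22,cv); result: nodes: 0:V, 1:V, 3:V, 4:V, 5:V, 7:V, 9:V, 12:T, 13:V, 14:V, 15:V, 16:T, 17:T, 18:T, 19:T, 20:V, 21:V, 22:V, 23:T, 24:T, 25:T, 26:T edges: (12,0,cv); (12,1,cv); (12,4,cvk); (12,9,cv); (16,3,cv); (16,13,cv); (16,15,cv); (17,4,cv); (17,13,cv); (17,14,cv); (18,9,cv); (18,14,cv); (18,15,cv); (19,13,cv); (19,14,cv); (19,15,cv); (23,1,cv); (23,20,cv); (23,22,cv); (24,3,cv); (24,20,cv); (24,21,cv); (25,4,cv); (25,21,cv); (25,22,cv); (26,20,cv); (26,21,cv); (26,22,cv)
final:
nodes: 0:V, 1:V, 3:V, 4:V, 5:V, 7:V, 9:V, 12:T, 13:V, 14:V, 15:V, 16:T, 17:T, 18:T, 19:T, 20:V, 21:V, 22:V, 23:T, 24:T, 25:T, 26:T
edges: (12,0,cv); (12,1,cv); (12,4,cvk); (12,9,cv); (16,3,cv); (16,13,cv); (16,15,cv); (17,4,cv); (17,13,cv); (17,14,cv); (18,9,cv); (18,14,cv); (18,15,cv); (19,13,cv); (19,14,cv); (19,15,cv); (23,1,cv); (23,20,cv); (23,22,cv); (24,3,cv); (24,20,cv); (24,21,cv); (25,4,cv); (25,21,cv); (25,22,cv); (26,20,cv); (26,21,cv); (26,22,cv)


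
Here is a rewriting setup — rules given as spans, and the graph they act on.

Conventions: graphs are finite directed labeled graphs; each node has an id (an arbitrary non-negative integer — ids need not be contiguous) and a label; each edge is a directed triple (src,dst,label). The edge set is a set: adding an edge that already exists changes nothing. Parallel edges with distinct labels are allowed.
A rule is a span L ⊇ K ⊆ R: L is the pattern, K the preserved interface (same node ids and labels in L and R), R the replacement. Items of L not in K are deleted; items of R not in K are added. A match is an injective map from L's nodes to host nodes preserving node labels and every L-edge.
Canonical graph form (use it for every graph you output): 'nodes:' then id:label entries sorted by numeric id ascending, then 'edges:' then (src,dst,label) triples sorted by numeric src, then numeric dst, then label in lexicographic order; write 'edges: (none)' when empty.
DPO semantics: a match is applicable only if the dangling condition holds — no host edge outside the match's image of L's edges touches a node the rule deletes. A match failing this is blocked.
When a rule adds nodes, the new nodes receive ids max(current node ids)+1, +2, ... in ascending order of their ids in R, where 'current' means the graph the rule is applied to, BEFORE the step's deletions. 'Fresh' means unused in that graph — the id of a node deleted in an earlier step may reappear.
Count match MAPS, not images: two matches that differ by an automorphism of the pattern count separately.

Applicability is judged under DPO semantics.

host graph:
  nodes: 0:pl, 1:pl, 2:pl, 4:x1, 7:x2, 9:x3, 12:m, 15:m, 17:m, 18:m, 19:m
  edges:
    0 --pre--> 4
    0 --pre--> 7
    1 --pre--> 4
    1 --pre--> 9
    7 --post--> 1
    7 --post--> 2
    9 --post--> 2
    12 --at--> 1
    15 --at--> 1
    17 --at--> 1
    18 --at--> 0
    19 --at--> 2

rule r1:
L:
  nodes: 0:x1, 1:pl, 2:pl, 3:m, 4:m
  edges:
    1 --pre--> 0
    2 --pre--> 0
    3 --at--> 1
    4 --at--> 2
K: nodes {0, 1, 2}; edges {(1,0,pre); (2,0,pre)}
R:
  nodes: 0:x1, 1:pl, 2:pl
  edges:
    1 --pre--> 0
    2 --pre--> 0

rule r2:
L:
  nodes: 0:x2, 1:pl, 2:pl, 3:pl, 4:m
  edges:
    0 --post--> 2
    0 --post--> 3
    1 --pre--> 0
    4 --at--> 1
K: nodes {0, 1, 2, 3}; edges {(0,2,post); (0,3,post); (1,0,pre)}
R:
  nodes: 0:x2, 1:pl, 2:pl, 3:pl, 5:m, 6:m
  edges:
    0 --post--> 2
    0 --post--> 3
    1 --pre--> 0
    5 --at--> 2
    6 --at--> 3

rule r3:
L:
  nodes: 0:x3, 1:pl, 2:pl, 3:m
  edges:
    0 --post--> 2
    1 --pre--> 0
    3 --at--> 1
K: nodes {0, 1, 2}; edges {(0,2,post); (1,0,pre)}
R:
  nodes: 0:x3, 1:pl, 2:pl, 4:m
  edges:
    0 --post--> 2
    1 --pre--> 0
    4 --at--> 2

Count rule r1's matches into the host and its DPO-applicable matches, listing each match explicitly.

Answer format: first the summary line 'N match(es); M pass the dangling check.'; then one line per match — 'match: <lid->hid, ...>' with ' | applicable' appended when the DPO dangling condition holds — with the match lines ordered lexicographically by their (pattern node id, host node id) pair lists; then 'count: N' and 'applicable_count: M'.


6 match(es); 6 pass the dangling check.
match: 0->4, 1->0, 2->1, 3->18, 4->12 | applicable
match: 0->4, 1->0, 2->1, 3->18, 4->15 | applicable
match: 0->4, 1->0, 2->1, 3->18, 4->17 | applicable
match: 0->4, 1->1, 2->0, 3->12, 4->18 | applicable
match: 0->4, 1->1, 2->0, 3->15, 4->18 | applicable
match: 0->4, 1->1, 2->0, 3->17, 4->18 | applicable
count: 6
applicable_count: 6


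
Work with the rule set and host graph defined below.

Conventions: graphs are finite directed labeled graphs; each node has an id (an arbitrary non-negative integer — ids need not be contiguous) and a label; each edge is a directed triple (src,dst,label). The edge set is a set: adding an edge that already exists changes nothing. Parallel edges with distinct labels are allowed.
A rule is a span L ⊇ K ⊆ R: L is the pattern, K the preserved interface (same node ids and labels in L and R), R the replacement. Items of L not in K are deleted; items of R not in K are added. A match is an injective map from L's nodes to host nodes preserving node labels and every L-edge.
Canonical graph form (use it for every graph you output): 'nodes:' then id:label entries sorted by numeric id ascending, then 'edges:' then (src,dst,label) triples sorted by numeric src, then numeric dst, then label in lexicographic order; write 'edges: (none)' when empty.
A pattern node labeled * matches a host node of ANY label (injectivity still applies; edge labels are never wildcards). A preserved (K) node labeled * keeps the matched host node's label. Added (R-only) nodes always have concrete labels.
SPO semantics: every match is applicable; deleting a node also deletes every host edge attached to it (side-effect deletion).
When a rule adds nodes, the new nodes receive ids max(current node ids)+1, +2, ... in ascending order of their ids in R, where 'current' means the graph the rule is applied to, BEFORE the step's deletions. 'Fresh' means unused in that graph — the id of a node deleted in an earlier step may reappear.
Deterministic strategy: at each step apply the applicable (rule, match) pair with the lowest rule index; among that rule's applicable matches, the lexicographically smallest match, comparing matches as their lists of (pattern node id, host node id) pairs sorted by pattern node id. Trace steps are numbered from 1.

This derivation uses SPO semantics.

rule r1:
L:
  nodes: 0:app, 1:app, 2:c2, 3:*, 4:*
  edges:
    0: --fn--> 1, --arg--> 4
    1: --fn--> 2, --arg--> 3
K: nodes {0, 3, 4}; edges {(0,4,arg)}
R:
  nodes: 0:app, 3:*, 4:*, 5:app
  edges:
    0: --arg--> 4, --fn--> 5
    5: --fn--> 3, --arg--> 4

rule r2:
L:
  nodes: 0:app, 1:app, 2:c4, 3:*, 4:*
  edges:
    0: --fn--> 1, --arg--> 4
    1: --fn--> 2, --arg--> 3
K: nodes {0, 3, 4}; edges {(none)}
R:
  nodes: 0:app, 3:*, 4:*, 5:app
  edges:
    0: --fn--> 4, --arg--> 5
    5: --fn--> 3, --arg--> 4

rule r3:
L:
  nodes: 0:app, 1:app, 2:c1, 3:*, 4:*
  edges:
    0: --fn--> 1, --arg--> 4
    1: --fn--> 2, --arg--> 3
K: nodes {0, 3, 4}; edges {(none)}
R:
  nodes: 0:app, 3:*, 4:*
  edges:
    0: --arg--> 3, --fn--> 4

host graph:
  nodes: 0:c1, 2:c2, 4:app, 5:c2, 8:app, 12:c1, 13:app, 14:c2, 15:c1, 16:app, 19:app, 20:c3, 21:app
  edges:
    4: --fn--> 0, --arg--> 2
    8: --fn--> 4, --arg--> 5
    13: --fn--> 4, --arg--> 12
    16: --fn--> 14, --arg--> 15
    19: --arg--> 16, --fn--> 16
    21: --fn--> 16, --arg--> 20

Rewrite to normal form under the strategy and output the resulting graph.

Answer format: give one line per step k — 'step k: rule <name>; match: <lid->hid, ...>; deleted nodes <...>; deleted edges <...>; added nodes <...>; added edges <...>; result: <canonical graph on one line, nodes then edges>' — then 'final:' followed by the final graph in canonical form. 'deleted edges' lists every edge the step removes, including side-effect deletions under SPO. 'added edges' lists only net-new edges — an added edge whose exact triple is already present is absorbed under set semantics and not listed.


step 1: rule r1; match: 0->21, 1->16, 2->14, 3->15, 4->20; deleted nodes 14, 16; deleted edges (16,14,fn); (16,15,arg); (19,16,arg); (19,16,fn); (21,16,fn); added nodes 22; added edges (21,22,fn); (22,15,fn); (22,20,arg); result: nodes: 0:c1, 2:c2, 4:app, 5:c2, 8:app, 12:c1, 13:app, 15:c1, 19:app, 20:c3, 21:app, 22:app edges: (4,0,fn); (4,2,arg); (8,4,fn); (8,5,arg); (13,4,fn); (13,12,arg); (21,20,arg); (21,22,fn); (22,15,fn); (22,20,arg)
step 2: rule r3; match: 0->8, 1->4, 2->0, 3->2, 4->5; deleted nodes 0, 4; deleted edges (4,0,fn); (4,2,arg); (8,4,fn); (8,5,arg); (13,4,fn); added nodes (none); added edges (8,2,arg); (8,5,fn); result: nodes: 2:c2, 5:c2, 8:app, 12:c1, 13:app, 15:c1, 19:app, 20:c3, 21:app, 22:app edges: (8,2,arg); (8,5,fn); (13,12,arg); (21,20,arg); (21,22,fn); (22,15,fn); (22,20,arg)
final:
nodes: 2:c2, 5:c2, 8:app, 12:c1, 13:app, 15:c1, 19:app, 20:c3, 21:app, 22:app
edges: (8,2,arg); (8,5,fn); (13,12,arg); (21,20,arg); (21,22,fn); (22,15,fn); (22,20,arg)


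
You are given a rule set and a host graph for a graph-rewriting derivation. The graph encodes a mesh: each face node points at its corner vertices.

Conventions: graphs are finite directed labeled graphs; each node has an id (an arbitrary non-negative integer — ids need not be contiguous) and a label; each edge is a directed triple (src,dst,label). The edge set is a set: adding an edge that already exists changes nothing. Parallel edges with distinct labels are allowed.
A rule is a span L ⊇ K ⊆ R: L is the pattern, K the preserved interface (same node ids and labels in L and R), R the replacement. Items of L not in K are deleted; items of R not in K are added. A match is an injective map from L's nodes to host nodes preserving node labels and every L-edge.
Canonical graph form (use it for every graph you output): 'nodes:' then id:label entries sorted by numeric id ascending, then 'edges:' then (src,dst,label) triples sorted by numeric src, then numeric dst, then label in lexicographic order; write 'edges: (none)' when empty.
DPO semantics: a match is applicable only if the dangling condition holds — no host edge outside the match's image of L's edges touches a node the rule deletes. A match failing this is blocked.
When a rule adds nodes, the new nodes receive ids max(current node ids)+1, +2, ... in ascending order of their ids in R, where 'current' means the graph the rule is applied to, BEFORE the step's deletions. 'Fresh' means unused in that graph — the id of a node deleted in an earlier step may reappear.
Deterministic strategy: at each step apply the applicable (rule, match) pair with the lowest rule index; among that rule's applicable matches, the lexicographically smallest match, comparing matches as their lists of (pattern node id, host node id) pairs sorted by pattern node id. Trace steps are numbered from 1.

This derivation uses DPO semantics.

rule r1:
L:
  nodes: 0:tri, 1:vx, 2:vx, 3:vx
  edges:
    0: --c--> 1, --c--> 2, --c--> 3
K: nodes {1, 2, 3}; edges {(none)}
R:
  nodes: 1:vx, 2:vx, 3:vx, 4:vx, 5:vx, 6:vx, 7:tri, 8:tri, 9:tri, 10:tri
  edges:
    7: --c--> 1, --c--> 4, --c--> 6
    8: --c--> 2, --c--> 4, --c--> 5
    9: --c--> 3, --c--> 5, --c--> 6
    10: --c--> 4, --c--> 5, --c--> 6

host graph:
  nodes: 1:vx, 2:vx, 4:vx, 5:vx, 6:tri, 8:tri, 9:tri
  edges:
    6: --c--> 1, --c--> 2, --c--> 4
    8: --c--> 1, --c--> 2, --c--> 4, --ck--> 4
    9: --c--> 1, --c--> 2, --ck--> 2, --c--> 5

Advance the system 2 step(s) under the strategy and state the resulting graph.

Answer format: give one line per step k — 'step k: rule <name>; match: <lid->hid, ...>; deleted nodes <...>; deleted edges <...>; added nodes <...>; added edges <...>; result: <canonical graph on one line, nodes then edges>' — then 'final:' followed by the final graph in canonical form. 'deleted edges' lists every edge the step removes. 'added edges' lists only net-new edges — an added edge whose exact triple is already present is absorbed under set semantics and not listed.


step 1: rule r1; match: 0->6, 1->1, 2->2, 3->4; deleted nodes 6; deleted edges (6,1,c); (6,2,c); (6,4,c); added nodes 10, 11, 12, 13, 14, 15, 16; added edges (13,1,c); (13,10,c); (13,12,c); (14,2,c); (14,10,c); (14,11,c); (15,4,c); (15,11,c); (15,12,c); (16,10,c); (16,11,c); (16,12,c); result: nodes: 1:vx, 2:vx, 4:vx, 5:vx, 8:tri, 9:tri, 10:vx, 11:vx, 12:vx, 13:tri, 14:tri, 15:tri, 16:tri edges: (8,1,c); (8,2,c); (8,4,c); (8,4,ck); (9,1,c); (9,2,c); (9,2,ck); (9,5,c); (13,1,c); (13,10,c); (13,12,c); (14,2,c); (14,10,c); (14,11,c); (15,4,c); (15,11,c); (15,12,c); (16,10,c); (16,11,c); (16,12,c)
step 2: rule r1; match: 0->13, 1->1, 2->10, 3->12; deleted nodes 13; deleted edges (13,1,c); (13,10,c); (13,12,c); added nodes 17, 18, 19, 20, 21, 22, 23; added edges (20,1,c); (20,17,c); (20,19,c); (21,10,c); (21,17,c); (21,18,c); (22,12,c); (22,18,c); (22,19,c); (23,17,c); (23,18,c); (23,19,c); result: nodes: 1:vx, 2:vx, 4:vx, 5:vx, 8:tri, 9:tri, 10:vx, 11:vx, 12:vx, 14:tri, 15:tri, 16:tri, 17:vx, 18:vx, 19:vx, 20:tri, 21:tri, 22:tri, 23:tri edges: (8,1,c); (8,2,c); (8,4,c); (8,4,ck); (9,1,c); (9,2,c); (9,2,ck); (9,5,c); (14,2,c); (14,10,c); (14,11,c); (15,4,c); (15,11,c); (15,12,c); (16,10,c); (16,11,c); (16,12,c); (20,1,c); (20,17,c); (20,19,c); (21,10,c); (21,17,c); (21,18,c); (22,12,c); (22,18,c); (22,19,c); (23,17,c); (23,18,c); (23,19,c)
final:
nodes: 1:vx, 2:vx, 4:vx, 5:vx, 8:tri, 9:tri, 10:vx, 11:vx, 12:vx, 14:tri, 15:tri, 16:tri, 17:vx, 18:vx, 19:vx, 20:tri, 21:tri, 22:tri, 23:tri
edges: (8,1,c); (8,2,c); (8,4,c); (8,4,ck); (9,1,c); (9,2,c); (9,2,ck); (9,5,c); (14,2,c); (14,10,c); (14,11,c); (15,4,c); (15,11,c); (15,12,c); (16,10,c); (16,11,c); (16,12,c); (20,1,c); (20,17,c); (20,19,c); (21,10,c); (21,17,c); (21,18,c); (22,12,c); (22,18,c); (22,19,c); (23,17,c); (23,18,c); (23,19,c)


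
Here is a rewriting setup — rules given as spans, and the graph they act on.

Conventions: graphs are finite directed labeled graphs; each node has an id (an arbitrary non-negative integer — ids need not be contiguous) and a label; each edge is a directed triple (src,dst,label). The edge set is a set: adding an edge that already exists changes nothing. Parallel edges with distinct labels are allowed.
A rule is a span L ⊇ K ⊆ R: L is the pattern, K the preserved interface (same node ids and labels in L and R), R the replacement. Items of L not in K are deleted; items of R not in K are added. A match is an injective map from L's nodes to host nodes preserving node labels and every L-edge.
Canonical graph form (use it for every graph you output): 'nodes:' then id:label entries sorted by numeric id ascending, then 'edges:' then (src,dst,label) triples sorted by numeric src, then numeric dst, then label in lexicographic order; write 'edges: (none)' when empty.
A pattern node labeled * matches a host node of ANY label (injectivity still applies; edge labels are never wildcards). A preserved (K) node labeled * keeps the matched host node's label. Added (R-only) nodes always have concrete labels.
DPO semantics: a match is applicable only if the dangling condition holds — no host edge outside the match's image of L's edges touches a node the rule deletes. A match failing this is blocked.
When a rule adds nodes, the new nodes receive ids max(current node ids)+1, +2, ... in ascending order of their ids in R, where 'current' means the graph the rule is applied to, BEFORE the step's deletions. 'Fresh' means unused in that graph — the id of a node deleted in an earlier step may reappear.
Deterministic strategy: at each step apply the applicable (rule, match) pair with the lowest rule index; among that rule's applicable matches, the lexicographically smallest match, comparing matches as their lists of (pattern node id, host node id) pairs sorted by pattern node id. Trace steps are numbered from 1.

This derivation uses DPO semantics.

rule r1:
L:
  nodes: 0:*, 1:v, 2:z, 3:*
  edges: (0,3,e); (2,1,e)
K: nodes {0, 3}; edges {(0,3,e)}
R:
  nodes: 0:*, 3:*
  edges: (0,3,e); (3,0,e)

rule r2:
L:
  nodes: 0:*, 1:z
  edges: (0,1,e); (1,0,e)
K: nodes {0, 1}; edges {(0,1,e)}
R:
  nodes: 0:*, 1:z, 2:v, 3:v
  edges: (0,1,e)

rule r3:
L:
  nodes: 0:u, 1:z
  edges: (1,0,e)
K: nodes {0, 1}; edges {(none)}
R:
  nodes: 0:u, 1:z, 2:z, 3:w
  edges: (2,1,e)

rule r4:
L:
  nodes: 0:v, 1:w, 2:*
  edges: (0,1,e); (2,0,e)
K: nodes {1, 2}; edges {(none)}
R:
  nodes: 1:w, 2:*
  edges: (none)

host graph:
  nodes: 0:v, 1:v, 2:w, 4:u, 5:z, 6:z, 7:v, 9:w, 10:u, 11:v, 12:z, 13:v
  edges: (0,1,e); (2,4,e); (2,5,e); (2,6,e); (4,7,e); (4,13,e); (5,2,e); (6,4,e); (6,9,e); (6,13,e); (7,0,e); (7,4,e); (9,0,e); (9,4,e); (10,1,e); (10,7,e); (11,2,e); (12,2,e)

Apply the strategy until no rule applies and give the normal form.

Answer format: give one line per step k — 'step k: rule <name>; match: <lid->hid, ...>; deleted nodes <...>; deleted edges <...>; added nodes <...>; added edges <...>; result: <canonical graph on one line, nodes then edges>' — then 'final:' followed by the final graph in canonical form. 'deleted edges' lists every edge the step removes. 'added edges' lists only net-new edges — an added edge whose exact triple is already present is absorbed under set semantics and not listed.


step 1: rule r2; match: 0->2, 1->5; deleted nodes (none); deleted edges (5,2,e); added nodes 14, 15; added edges (none); result: nodes: 0:v, 1:v, 2:w, 4:u, 5:z, 6:z, 7:v, 9:w, 10:u, 11:v, 12:z, 13:v, 14:v, 15:v edges: (0,1,e); (2,4,e); (2,5,e); (2,6,e); (4,7,e); (4,13,e); (6,4,e); (6,9,e); (6,13,e); (7,0,e); (7,4,e); (9,0,e); (9,4,e); (10,1,e); (10,7,e); (11,2,e); (12,2,e)
step 2: rule r3; match: 0->4, 1->6; deleted nodes (none); deleted edges (6,4,e); added nodes 16, 17; added edges (16,6,e); result: nodes: 0:v, 1:v, 2:w, 4:u, 5:z, 6:z, 7:v, 9:w, 10:u, 11:v, 12:z, 13:v, 14:v, 15:v, 16:z, 17:w edges: (0,1,e); (2,4,e); (2,5,e); (2,6,e); (4,7,e); (4,13,e); (6,9,e); (6,13,e); (7,0,e); (7,4,e); (9,0,e); (9,4,e); (10,1,e); (10,7,e); (11,2,e); (12,2,e); (16,6,e)
final:
nodes: 0:v, 1:v, 2:w, 4:u, 5:z, 6:z, 7:v, 9:w, 10:u, 11:v, 12:z, 13:v, 14:v, 15:v, 16:z, 17:w
edges: (0,1,e); (2,4,e); (2,5,e); (2,6,e); (4,7,e); (4,13,e); (6,9,e); (6,13,e); (7,0,e); (7,4,e); (9,0,e); (9,4,e); (10,1,e); (10,7,e); (11,2,e); (12,2,e); (16,6,e)


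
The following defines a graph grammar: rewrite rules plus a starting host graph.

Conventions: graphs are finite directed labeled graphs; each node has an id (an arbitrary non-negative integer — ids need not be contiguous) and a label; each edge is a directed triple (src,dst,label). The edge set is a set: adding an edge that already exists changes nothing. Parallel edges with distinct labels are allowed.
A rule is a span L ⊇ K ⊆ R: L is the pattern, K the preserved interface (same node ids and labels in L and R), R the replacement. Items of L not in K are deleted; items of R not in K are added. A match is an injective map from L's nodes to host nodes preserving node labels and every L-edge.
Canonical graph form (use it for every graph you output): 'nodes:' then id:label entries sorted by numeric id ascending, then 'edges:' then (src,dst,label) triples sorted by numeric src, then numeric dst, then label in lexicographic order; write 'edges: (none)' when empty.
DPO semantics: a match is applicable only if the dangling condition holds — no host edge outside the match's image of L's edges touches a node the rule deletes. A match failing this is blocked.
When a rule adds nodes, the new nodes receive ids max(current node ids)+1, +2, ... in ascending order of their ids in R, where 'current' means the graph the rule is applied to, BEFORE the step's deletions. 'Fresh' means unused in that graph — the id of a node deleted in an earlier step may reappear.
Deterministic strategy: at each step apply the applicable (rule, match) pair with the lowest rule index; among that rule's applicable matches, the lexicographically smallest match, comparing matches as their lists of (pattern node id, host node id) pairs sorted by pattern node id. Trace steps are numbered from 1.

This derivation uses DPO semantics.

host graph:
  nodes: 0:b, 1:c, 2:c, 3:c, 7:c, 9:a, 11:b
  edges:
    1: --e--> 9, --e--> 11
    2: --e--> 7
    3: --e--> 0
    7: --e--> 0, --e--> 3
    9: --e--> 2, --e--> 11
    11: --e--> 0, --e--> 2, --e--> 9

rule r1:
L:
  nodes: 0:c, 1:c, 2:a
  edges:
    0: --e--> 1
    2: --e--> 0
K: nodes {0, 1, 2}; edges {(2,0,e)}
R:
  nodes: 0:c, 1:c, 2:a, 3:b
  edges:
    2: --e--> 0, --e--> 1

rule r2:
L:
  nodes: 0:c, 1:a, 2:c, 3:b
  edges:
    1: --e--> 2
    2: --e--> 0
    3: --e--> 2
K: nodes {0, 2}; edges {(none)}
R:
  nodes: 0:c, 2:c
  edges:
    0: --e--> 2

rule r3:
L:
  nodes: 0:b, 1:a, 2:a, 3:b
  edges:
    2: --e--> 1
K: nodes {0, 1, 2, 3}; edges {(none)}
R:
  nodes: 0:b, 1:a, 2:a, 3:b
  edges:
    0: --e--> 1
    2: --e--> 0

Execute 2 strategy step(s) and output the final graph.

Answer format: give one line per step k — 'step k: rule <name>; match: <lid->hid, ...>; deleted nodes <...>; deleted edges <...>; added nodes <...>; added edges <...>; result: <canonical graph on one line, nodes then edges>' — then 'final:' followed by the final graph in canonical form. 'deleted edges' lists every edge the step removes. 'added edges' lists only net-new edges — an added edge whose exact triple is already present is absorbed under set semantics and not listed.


step 1: rule r1; match: 0->2, 1->7, 2->9; deleted nodes (none); deleted edges (2,7,e); added nodes 12; added edges (9,7,e); result: nodes: 0:b, 1:c, 2:c, 3:c, 7:c, 9:a, 11:b, 12:b edges: (1,9,e); (1,11,e); (3,0,e); (7,0,e); (7,3,e); (9,2,e); (9,7,e); (9,11,e); (11,0,e); (11,2,e); (11,9,e)
step 2: rule r1; match: 0->7, 1->3, 2->9; deleted nodes (none); deleted edges (7,3,e); added nodes 13; added edges (9,3,e); result: nodes: 0:b, 1:c, 2:c, 3:c, 7:c, 9:a, 11:b, 12:b, 13:b edges: (1,9,e); (1,11,e); (3,0,e); (7,0,e); (9,2,e); (9,3,e); (9,7,e); (9,11,e); (11,0,e); (11,2,e); (11,9,e)
final:
nodes: 0:b, 1:c, 2:c, 3:c, 7:c, 9:a, 11:b, 12:b, 13:b
edges: (1,9,e); (1,11,e); (3,0,e); (7,0,e); (9,2,e); (9,3,e); (9,7,e); (9,11,e); (11,0,e); (11,2,e); (11,9,e)


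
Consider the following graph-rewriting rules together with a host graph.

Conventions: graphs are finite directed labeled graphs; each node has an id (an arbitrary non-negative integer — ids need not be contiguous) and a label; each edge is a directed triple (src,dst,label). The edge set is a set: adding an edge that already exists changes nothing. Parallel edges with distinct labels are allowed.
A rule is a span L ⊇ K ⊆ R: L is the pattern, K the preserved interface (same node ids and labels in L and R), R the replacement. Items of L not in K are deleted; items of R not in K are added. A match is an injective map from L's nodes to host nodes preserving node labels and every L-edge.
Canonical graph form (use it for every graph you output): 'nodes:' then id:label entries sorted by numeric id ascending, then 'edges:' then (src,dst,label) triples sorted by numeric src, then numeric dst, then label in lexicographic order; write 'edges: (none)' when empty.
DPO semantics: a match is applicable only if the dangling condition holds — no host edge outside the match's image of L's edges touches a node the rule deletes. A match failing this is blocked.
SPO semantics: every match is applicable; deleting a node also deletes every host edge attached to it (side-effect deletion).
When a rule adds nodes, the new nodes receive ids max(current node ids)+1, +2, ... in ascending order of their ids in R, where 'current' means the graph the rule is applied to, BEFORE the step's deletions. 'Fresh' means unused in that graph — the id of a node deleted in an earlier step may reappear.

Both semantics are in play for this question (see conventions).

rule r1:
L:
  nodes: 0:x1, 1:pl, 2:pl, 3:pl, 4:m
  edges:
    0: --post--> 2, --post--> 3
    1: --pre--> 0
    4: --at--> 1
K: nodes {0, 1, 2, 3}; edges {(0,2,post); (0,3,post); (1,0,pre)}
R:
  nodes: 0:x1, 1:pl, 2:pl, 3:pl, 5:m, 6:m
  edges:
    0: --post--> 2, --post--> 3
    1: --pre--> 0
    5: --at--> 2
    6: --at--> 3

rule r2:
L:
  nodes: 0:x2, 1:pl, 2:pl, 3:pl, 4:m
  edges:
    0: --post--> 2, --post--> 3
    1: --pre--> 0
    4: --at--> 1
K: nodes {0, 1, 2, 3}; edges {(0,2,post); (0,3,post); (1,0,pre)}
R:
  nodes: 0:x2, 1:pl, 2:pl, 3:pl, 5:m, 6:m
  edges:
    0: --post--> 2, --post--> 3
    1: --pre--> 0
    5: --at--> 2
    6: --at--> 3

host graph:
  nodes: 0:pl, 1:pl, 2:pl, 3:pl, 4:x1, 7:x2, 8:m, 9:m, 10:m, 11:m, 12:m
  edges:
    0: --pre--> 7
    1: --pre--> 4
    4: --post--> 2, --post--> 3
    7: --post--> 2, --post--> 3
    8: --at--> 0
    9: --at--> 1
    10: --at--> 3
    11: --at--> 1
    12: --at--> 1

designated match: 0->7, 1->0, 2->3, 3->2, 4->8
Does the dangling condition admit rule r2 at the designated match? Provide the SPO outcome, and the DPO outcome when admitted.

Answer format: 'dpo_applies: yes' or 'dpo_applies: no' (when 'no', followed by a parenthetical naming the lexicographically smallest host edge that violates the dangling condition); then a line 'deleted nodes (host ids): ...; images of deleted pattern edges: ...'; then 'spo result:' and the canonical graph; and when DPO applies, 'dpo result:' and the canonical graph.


dpo_applies: yes
deleted nodes (host ids): 8; images of deleted pattern edges: (8,0,at)
spo result:
nodes: 0:pl, 1:pl, 2:pl, 3:pl, 4:x1, 7:x2, 9:m, 10:m, 11:m, 12:m, 13:m, 14:m
edges: (0,7,pre); (1,4,pre); (4,2,post); (4,3,post); (7,2,post); (7,3,post); (9,1,at); (10,3,at); (11,1,at); (12,1,at); (13,3,at); (14,2,at)
dpo result:
nodes: 0:pl, 1:pl, 2:pl, 3:pl, 4:x1, 7:x2, 9:m, 10:m, 11:m, 12:m, 13:m, 14:m
edges: (0,7,pre); (1,4,pre); (4,2,post); (4,3,post); (7,2,post); (7,3,post); (9,1,at); (10,3,at); (11,1,at); (12,1,at); (13,3,at); (14,2,at)
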